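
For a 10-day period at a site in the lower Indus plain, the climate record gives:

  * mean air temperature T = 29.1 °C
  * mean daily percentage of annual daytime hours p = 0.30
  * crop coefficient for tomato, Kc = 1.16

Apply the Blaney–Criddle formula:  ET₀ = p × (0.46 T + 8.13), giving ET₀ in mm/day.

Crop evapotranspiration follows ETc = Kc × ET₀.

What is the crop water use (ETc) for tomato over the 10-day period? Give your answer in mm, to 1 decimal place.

ET₀ = 0.30 × (0.46 × 29.1 + 8.13) = 0.30 × 21.516 = 6.4548 mm/d
ETc = Kc × ET₀ = 1.16 × 6.4548 = 7.4876 mm/d
Over 10 days: 7.4876 × 10 = 74.876 mm

74.9 mm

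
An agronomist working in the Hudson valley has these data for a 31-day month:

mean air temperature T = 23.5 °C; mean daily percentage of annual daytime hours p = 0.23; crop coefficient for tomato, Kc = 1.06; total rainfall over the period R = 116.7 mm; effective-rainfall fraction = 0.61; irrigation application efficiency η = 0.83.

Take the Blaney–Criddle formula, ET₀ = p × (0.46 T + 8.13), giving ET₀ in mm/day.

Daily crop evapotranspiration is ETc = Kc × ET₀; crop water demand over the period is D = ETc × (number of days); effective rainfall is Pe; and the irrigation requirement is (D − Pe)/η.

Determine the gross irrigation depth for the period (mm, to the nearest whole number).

87 mm

ET₀ = 0.23 × (0.46 × 23.5 + 8.13) = 0.23 × 18.940 = 4.3562 mm/d
ETc = Kc × ET₀ = 1.06 × 4.3562 = 4.6176 mm/d
Crop demand D = ETc × 31 d = 4.6176 × 31 = 143.146 mm
Pe = 0.61 × 116.7 = 71.187 mm
D − Pe = 143.146 − 71.187 = 71.959 mm
Gross irrigation = 71.959 / 0.83 = 86.698 mm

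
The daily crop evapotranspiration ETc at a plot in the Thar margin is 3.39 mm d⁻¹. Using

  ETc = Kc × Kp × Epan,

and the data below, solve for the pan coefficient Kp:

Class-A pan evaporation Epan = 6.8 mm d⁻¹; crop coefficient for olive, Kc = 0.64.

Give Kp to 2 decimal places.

0.78

ETc = Kc × Kp × Epan  ⇒  Kp = ETc / (Kc × Epan)
Kp = 3.39 / (0.64 × 6.8) = 3.39 / 4.352 = 0.7790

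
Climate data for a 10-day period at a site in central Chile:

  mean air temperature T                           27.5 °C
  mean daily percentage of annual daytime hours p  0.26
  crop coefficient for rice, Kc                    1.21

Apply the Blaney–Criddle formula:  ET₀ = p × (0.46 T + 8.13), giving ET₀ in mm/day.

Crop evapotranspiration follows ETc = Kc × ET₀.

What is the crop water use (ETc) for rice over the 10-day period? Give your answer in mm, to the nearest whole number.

ET₀ = 0.26 × (0.46 × 27.5 + 8.13) = 0.26 × 20.780 = 5.4028 mm/d
ETc = Kc × ET₀ = 1.21 × 5.4028 = 6.5374 mm/d
Over 10 days: 6.5374 × 10 = 65.374 mm

65 mm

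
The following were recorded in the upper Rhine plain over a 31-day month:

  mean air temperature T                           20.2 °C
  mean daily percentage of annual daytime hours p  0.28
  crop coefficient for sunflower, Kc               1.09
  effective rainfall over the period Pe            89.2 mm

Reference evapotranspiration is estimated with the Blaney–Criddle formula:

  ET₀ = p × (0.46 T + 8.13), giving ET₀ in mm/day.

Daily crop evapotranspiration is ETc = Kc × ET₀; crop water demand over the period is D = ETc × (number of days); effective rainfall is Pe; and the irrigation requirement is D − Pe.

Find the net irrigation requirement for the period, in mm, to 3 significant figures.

75.6 mm

ET₀ = 0.28 × (0.46 × 20.2 + 8.13) = 0.28 × 17.422 = 4.8782 mm/d
ETc = Kc × ET₀ = 1.09 × 4.8782 = 5.3172 mm/d
Crop demand D = ETc × 31 d = 5.3172 × 31 = 164.833 mm
D − Pe = 164.833 − 89.2 = 75.633 mm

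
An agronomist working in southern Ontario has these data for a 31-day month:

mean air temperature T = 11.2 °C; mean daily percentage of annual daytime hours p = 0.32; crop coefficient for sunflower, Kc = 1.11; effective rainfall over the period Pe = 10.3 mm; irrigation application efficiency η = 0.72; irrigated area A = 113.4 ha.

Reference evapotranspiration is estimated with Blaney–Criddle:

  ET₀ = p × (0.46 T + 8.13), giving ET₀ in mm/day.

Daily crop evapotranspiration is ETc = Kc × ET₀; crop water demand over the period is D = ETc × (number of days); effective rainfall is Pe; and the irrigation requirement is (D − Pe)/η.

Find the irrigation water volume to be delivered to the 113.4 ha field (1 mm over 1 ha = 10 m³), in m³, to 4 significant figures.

ET₀ = 0.32 × (0.46 × 11.2 + 8.13) = 0.32 × 13.282 = 4.2502 mm/d
ETc = Kc × ET₀ = 1.11 × 4.2502 = 4.7177 mm/d
Crop demand D = ETc × 31 d = 4.7177 × 31 = 146.249 mm
D − Pe = 146.249 − 10.3 = 135.949 mm
Gross irrigation = 135.949 / 0.72 = 188.818 mm
Volume = 188.818 mm × 113.4 ha × 10 = 214119.6 m³

214100 m³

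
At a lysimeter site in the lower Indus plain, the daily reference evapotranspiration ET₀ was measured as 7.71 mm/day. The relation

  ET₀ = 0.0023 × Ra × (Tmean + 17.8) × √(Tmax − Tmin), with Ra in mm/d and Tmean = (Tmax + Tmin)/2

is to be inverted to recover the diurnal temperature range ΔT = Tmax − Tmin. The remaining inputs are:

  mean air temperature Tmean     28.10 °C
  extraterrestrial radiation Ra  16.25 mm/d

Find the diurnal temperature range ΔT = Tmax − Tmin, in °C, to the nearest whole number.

√ΔT = ET₀ / [0.0023 × Ra × (Tmean+17.8)] = 7.71 / (0.0023 × 16.25 × 45.90) = 4.4943
ΔT = 4.4943² = 20.199 °C

20 °C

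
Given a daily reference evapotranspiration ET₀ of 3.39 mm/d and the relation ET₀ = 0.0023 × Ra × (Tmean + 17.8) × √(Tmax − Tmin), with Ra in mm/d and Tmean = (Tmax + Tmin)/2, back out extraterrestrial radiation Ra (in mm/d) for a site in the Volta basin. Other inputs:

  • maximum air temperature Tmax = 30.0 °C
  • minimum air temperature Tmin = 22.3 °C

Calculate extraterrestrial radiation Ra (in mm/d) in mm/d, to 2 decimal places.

12.09 mm/d

Tmean = 26.15 °C; √ΔT = 2.7749
Ra = ET₀ / [0.0023 × (Tmean+17.8) × √ΔT] = 3.39 / (0.0023 × 43.95 × 2.7749) = 12.086 mm/d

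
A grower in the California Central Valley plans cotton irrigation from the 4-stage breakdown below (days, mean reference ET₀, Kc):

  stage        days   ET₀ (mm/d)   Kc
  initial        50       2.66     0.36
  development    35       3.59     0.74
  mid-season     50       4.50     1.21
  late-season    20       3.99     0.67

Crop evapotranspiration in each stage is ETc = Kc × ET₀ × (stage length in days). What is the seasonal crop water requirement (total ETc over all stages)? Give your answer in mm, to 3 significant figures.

467 mm

initial: 0.36 × 2.66 × 50 = 47.88 mm
development: 0.74 × 3.59 × 35 = 92.98 mm
mid-season: 1.21 × 4.50 × 50 = 272.25 mm
late-season: 0.67 × 3.99 × 20 = 53.47 mm
Seasonal total = 466.58 mm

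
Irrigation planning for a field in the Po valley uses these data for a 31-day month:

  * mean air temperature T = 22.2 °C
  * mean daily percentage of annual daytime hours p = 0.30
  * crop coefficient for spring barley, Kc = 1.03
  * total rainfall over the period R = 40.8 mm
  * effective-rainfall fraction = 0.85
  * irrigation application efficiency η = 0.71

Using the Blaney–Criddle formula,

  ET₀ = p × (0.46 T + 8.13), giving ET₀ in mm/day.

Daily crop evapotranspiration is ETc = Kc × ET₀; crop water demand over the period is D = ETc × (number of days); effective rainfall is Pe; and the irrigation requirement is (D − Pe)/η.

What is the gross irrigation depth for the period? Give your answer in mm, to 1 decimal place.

198.6 mm

ET₀ = 0.30 × (0.46 × 22.2 + 8.13) = 0.30 × 18.342 = 5.5026 mm/d
ETc = Kc × ET₀ = 1.03 × 5.5026 = 5.6677 mm/d
Crop demand D = ETc × 31 d = 5.6677 × 31 = 175.699 mm
Pe = 0.85 × 40.8 = 34.680 mm
D − Pe = 175.699 − 34.680 = 141.019 mm
Gross irrigation = 141.019 / 0.71 = 198.618 mm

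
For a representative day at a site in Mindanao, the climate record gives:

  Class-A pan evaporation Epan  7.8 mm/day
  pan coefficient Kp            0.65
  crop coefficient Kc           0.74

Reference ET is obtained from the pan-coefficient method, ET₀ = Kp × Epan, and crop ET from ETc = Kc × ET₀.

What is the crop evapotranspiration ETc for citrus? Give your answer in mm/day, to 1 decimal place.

3.8 mm/day

ET₀ = 0.65 × 7.8 = 5.0700 mm/d
ETc = Kc × ET₀ = 0.74 × 5.0700 = 3.7518 mm/d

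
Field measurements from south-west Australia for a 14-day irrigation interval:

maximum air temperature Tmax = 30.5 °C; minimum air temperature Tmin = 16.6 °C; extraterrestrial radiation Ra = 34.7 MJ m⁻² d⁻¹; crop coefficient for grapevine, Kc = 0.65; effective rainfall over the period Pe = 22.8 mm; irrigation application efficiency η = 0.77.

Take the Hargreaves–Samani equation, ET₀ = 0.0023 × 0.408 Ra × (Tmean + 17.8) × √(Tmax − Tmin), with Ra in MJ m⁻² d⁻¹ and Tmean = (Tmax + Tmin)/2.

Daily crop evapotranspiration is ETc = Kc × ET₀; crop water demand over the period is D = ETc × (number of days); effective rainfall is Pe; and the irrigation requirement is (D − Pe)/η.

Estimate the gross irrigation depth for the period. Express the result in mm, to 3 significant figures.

29.7 mm

Tmean = (30.5 + 16.6)/2 = 23.55 °C
0.408 Ra = 0.408 × 34.7 = 14.1576 mm/d equivalent
ET₀ = 0.0023 × 14.1576 × (23.55 + 17.8) × √13.9 = 0.0023 × 14.1576 × 41.35 × 3.7283 = 5.0200 mm/d
ETc = Kc × ET₀ = 0.65 × 5.0200 = 3.2630 mm/d
Crop demand D = ETc × 14 d = 3.2630 × 14 = 45.682 mm
D − Pe = 45.682 − 22.8 = 22.882 mm
Gross irrigation = 22.882 / 0.77 = 29.717 mm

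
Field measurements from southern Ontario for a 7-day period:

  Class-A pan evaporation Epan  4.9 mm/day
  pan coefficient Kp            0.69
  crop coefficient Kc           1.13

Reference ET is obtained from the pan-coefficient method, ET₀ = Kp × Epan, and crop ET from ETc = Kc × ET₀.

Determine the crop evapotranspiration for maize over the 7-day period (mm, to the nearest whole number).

ET₀ = 0.69 × 4.9 = 3.3810 mm/d
ETc = Kc × ET₀ = 1.13 × 3.3810 = 3.8205 mm/d
Over 7 days: 3.8205 × 7 = 26.744 mm

27 mm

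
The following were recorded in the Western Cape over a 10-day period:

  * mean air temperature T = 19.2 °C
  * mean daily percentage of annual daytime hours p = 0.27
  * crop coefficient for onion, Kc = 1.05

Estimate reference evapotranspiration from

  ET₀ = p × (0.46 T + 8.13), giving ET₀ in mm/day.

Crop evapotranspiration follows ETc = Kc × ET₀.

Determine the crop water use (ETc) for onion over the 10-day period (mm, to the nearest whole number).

48 mm

ET₀ = 0.27 × (0.46 × 19.2 + 8.13) = 0.27 × 16.962 = 4.5797 mm/d
ETc = Kc × ET₀ = 1.05 × 4.5797 = 4.8087 mm/d
Over 10 days: 4.8087 × 10 = 48.087 mm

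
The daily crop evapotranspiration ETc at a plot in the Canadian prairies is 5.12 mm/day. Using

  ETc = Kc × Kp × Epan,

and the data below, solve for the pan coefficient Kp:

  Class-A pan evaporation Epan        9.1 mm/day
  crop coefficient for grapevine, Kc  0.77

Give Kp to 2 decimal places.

ETc = Kc × Kp × Epan  ⇒  Kp = ETc / (Kc × Epan)
Kp = 5.12 / (0.77 × 9.1) = 5.12 / 7.007 = 0.7307

0.73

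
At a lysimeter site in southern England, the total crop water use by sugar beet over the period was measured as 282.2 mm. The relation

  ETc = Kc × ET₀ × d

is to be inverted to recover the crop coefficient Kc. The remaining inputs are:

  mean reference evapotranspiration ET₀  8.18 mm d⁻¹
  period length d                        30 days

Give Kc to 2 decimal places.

1.15

ETc = Kc × ET₀ × d  ⇒  Kc = ETc / (ET₀ × d)
Kc = 282.2 / (8.18 × 30) = 282.2 / 245.40 = 1.1500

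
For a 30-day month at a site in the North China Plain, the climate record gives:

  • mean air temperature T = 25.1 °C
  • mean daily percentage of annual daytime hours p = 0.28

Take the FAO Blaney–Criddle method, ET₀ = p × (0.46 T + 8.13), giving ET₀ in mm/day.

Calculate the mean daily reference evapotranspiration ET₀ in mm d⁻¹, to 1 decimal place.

ET₀ = 0.28 × (0.46 × 25.1 + 8.13) = 0.28 × 19.676 = 5.5093 mm/d

5.5 mm d⁻¹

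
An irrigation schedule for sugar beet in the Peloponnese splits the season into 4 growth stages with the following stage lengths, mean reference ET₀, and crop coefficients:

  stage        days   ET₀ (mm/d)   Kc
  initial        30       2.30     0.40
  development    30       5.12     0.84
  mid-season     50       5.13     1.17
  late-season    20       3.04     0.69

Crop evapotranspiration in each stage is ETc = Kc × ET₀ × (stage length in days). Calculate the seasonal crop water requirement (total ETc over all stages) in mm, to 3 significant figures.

initial: 0.40 × 2.30 × 30 = 27.60 mm
development: 0.84 × 5.12 × 30 = 129.02 mm
mid-season: 1.17 × 5.13 × 50 = 300.11 mm
late-season: 0.69 × 3.04 × 20 = 41.95 mm
Seasonal total = 498.68 mm

499 mm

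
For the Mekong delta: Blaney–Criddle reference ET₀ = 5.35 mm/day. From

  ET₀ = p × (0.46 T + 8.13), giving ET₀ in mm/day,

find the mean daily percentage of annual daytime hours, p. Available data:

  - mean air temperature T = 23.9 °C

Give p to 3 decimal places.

p = ET₀ / (0.46 T + 8.13) = 5.35 / (0.46 × 23.9 + 8.13) = 5.35 / 19.124 = 0.2798

0.280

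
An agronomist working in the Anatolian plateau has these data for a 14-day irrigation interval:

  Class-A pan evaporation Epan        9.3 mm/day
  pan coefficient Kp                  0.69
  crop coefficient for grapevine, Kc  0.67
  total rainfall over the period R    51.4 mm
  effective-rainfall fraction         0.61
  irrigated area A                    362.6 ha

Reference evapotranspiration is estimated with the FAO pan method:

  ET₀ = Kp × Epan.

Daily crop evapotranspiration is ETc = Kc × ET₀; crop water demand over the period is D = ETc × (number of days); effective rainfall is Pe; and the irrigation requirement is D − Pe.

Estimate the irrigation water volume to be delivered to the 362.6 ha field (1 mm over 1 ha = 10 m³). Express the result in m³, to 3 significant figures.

ET₀ = 0.69 × 9.3 = 6.4170 mm/d
ETc = Kc × ET₀ = 0.67 × 6.4170 = 4.2994 mm/d
Crop demand D = ETc × 14 d = 4.2994 × 14 = 60.192 mm
Pe = 0.61 × 51.4 = 31.354 mm
D − Pe = 60.192 − 31.354 = 28.838 mm
Volume = 28.838 mm × 362.6 ha × 10 = 104566.6 m³

105000 m³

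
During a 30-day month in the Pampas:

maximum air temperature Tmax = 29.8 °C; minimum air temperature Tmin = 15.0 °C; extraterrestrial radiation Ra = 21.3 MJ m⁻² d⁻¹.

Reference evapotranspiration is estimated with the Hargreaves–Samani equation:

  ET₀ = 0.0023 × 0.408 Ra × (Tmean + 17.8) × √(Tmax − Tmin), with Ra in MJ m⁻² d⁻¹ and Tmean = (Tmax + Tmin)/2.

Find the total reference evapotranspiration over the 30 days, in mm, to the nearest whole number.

93 mm

Tmean = (29.8 + 15.0)/2 = 22.40 °C
0.408 Ra = 0.408 × 21.3 = 8.6904 mm/d equivalent
ET₀ = 0.0023 × 8.6904 × (22.40 + 17.8) × √14.8 = 0.0023 × 8.6904 × 40.20 × 3.8471 = 3.0912 mm/d
Over 30 days: 3.0912 × 30 = 92.736 mm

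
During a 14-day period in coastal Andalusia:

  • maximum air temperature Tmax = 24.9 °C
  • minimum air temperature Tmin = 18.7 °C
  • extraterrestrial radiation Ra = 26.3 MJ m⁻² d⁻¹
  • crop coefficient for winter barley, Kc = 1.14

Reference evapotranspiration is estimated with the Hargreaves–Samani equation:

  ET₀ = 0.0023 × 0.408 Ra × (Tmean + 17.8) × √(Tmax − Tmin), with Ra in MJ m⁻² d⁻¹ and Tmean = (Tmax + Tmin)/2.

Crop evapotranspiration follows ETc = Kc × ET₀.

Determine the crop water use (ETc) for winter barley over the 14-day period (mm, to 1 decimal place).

Tmean = (24.9 + 18.7)/2 = 21.80 °C
0.408 Ra = 0.408 × 26.3 = 10.7304 mm/d equivalent
ET₀ = 0.0023 × 10.7304 × (21.80 + 17.8) × √6.2 = 0.0023 × 10.7304 × 39.60 × 2.4900 = 2.4335 mm/d
ETc = Kc × ET₀ = 1.14 × 2.4335 = 2.7742 mm/d
Over 14 days: 2.7742 × 14 = 38.839 mm

38.8 mm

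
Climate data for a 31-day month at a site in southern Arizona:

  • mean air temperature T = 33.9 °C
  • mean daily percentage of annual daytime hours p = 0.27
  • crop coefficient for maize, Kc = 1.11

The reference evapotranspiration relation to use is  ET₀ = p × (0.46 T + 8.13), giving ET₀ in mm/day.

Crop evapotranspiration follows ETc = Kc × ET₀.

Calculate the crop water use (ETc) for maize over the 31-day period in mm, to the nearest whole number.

220 mm

ET₀ = 0.27 × (0.46 × 33.9 + 8.13) = 0.27 × 23.724 = 6.4055 mm/d
ETc = Kc × ET₀ = 1.11 × 6.4055 = 7.1101 mm/d
Over 31 days: 7.1101 × 31 = 220.413 mm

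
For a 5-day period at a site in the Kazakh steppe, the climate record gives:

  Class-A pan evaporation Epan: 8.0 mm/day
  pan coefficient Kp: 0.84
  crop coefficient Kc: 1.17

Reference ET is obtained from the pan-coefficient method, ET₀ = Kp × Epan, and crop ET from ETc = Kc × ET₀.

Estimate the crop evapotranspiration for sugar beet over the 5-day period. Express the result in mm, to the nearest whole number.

ET₀ = 0.84 × 8.0 = 6.7200 mm/d
ETc = Kc × ET₀ = 1.17 × 6.7200 = 7.8624 mm/d
Over 5 days: 7.8624 × 5 = 39.312 mm

39 mm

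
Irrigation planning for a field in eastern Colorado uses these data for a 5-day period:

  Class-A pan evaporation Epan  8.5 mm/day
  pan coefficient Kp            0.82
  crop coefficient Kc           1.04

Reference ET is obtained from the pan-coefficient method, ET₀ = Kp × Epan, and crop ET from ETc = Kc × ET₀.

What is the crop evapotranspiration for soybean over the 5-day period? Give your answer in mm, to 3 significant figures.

36.2 mm

ET₀ = 0.82 × 8.5 = 6.9700 mm/d
ETc = Kc × ET₀ = 1.04 × 6.9700 = 7.2488 mm/d
Over 5 days: 7.2488 × 5 = 36.244 mm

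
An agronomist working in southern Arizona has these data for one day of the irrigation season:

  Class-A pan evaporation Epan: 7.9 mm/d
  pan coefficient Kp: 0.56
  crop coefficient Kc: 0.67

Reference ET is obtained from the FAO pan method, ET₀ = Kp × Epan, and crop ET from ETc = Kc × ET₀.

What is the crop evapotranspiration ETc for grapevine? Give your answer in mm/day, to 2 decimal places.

ET₀ = 0.56 × 7.9 = 4.4240 mm/d
ETc = Kc × ET₀ = 0.67 × 4.4240 = 2.9641 mm/d

2.96 mm/day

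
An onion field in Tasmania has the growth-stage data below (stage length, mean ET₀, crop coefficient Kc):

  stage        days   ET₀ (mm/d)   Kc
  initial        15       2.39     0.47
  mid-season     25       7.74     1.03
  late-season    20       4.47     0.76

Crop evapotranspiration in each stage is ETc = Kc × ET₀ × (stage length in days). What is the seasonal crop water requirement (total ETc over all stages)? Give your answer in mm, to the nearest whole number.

284 mm

initial: 0.47 × 2.39 × 15 = 16.85 mm
mid-season: 1.03 × 7.74 × 25 = 199.31 mm
late-season: 0.76 × 4.47 × 20 = 67.94 mm
Seasonal total = 284.10 mm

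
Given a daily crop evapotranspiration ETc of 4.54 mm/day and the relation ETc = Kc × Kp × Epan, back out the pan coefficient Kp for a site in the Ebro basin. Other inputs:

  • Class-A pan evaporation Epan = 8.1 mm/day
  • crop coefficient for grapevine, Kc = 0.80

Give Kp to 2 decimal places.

ETc = Kc × Kp × Epan  ⇒  Kp = ETc / (Kc × Epan)
Kp = 4.54 / (0.80 × 8.1) = 4.54 / 6.480 = 0.7006

0.70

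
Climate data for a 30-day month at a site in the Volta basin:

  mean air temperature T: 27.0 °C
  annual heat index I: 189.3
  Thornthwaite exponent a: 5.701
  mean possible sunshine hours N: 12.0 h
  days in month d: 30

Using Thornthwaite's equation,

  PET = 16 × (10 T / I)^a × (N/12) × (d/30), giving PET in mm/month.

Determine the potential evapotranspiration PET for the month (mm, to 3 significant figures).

10T/I = 10 × 27.0 / 189.3 = 1.4263
(10T/I)^a = 1.4263^5.701 = 7.5711
Uncorrected PET = 16 × 7.5711 = 121.138 mm
Correction = (N/12)(d/30) = (12.0/12)(30/30) = 1.0000
PET = 121.138 × 1.0000 = 121.138 mm/month

121 mm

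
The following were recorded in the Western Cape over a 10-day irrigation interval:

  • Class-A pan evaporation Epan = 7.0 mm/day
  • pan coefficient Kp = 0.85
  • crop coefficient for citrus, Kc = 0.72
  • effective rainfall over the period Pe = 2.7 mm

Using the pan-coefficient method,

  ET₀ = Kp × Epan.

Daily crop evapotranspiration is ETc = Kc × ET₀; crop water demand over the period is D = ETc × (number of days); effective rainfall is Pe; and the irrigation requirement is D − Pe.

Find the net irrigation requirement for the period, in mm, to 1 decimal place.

40.1 mm

ET₀ = 0.85 × 7.0 = 5.9500 mm/d
ETc = Kc × ET₀ = 0.72 × 5.9500 = 4.2840 mm/d
Crop demand D = ETc × 10 d = 4.2840 × 10 = 42.840 mm
D − Pe = 42.840 − 2.7 = 40.140 mm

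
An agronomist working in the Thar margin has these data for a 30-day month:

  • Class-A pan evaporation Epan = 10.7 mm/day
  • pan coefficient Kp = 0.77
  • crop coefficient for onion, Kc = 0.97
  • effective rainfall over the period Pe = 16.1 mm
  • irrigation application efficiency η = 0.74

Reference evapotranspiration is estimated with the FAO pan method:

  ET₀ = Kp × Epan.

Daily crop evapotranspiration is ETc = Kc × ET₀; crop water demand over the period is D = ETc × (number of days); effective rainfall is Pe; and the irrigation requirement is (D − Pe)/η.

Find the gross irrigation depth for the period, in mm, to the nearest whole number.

302 mm

ET₀ = 0.77 × 10.7 = 8.2390 mm/d
ETc = Kc × ET₀ = 0.97 × 8.2390 = 7.9918 mm/d
Crop demand D = ETc × 30 d = 7.9918 × 30 = 239.754 mm
D − Pe = 239.754 − 16.1 = 223.654 mm
Gross irrigation = 223.654 / 0.74 = 302.235 mm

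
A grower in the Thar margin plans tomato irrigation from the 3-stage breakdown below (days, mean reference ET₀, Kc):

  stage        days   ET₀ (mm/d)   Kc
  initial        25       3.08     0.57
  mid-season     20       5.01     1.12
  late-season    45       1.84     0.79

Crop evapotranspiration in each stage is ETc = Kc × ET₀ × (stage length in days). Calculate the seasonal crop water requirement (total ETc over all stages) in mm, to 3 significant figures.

initial: 0.57 × 3.08 × 25 = 43.89 mm
mid-season: 1.12 × 5.01 × 20 = 112.22 mm
late-season: 0.79 × 1.84 × 45 = 65.41 mm
Seasonal total = 221.52 mm

222 mm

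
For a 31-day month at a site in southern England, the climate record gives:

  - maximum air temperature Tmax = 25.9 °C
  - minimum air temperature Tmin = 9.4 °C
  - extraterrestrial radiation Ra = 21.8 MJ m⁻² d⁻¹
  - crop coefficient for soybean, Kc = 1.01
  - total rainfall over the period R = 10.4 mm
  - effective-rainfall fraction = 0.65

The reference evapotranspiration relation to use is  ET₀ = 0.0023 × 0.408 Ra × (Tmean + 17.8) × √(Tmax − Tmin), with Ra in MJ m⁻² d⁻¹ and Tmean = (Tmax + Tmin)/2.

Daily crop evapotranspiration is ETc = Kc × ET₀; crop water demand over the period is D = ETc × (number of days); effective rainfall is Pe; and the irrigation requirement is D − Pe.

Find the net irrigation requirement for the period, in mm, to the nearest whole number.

Tmean = (25.9 + 9.4)/2 = 17.65 °C
0.408 Ra = 0.408 × 21.8 = 8.8944 mm/d equivalent
ET₀ = 0.0023 × 8.8944 × (17.65 + 17.8) × √16.5 = 0.0023 × 8.8944 × 35.45 × 4.0620 = 2.9458 mm/d
ETc = Kc × ET₀ = 1.01 × 2.9458 = 2.9753 mm/d
Crop demand D = ETc × 31 d = 2.9753 × 31 = 92.234 mm
Pe = 0.65 × 10.4 = 6.760 mm
D − Pe = 92.234 − 6.760 = 85.474 mm

85 mm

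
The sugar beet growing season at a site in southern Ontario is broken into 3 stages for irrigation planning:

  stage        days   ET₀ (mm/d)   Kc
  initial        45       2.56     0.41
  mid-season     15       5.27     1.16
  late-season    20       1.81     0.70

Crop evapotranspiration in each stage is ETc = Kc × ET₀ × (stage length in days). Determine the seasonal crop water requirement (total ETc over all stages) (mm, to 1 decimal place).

initial: 0.41 × 2.56 × 45 = 47.23 mm
mid-season: 1.16 × 5.27 × 15 = 91.70 mm
late-season: 0.70 × 1.81 × 20 = 25.34 mm
Seasonal total = 164.27 mm

164.3 mm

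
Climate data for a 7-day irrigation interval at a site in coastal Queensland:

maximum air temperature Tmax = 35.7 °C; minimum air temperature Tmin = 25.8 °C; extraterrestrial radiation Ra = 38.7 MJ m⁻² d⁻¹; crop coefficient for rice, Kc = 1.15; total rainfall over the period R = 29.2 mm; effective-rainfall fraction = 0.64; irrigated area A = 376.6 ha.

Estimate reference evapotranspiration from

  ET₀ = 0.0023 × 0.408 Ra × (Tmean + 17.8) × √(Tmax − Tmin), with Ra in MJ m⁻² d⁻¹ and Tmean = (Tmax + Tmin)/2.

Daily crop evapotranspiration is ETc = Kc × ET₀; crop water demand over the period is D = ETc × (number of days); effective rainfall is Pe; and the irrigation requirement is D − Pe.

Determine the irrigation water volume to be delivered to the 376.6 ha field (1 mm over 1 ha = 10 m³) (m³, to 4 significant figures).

Tmean = (35.7 + 25.8)/2 = 30.75 °C
0.408 Ra = 0.408 × 38.7 = 15.7896 mm/d equivalent
ET₀ = 0.0023 × 15.7896 × (30.75 + 17.8) × √9.9 = 0.0023 × 15.7896 × 48.55 × 3.1464 = 5.5476 mm/d
ETc = Kc × ET₀ = 1.15 × 5.5476 = 6.3797 mm/d
Crop demand D = ETc × 7 d = 6.3797 × 7 = 44.658 mm
Pe = 0.64 × 29.2 = 18.688 mm
D − Pe = 44.658 − 18.688 = 25.970 mm
Volume = 25.970 mm × 376.6 ha × 10 = 97803.0 m³

97800 m³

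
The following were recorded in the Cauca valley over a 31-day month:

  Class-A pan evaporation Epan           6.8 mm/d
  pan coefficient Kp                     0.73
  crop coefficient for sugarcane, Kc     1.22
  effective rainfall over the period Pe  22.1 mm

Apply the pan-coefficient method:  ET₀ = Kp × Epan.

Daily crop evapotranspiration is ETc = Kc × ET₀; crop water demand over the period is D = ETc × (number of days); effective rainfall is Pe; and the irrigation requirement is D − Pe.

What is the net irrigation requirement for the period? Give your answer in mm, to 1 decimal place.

ET₀ = 0.73 × 6.8 = 4.9640 mm/d
ETc = Kc × ET₀ = 1.22 × 4.9640 = 6.0561 mm/d
Crop demand D = ETc × 31 d = 6.0561 × 31 = 187.739 mm
D − Pe = 187.739 − 22.1 = 165.639 mm

165.6 mm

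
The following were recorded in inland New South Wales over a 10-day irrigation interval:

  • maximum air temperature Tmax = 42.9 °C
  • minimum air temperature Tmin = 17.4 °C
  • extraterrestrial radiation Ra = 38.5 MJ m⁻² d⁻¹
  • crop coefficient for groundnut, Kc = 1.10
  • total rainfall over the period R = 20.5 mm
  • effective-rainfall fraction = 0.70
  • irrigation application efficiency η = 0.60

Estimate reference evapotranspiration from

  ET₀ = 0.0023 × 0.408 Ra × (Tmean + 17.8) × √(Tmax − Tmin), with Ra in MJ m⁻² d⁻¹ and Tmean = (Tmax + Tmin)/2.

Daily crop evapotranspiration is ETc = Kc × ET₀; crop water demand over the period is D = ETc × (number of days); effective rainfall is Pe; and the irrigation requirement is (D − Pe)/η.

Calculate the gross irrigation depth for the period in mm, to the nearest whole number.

136 mm

Tmean = (42.9 + 17.4)/2 = 30.15 °C
0.408 Ra = 0.408 × 38.5 = 15.7080 mm/d equivalent
ET₀ = 0.0023 × 15.7080 × (30.15 + 17.8) × √25.5 = 0.0023 × 15.7080 × 47.95 × 5.0498 = 8.7481 mm/d
ETc = Kc × ET₀ = 1.10 × 8.7481 = 9.6229 mm/d
Crop demand D = ETc × 10 d = 9.6229 × 10 = 96.229 mm
Pe = 0.70 × 20.5 = 14.350 mm
D − Pe = 96.229 − 14.350 = 81.879 mm
Gross irrigation = 81.879 / 0.60 = 136.465 mm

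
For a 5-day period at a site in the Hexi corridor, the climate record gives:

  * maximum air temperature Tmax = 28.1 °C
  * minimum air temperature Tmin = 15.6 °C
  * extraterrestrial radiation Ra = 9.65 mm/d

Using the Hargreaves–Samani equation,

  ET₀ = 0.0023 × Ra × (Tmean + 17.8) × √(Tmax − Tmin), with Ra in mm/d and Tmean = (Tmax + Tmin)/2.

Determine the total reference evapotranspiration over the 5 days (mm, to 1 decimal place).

15.6 mm

Tmean = (28.1 + 15.6)/2 = 21.85 °C
ET₀ = 0.0023 × 9.65 × (21.85 + 17.8) × √12.5 = 0.0023 × 9.65 × 39.65 × 3.5355 = 3.1114 mm/d
Over 5 days: 3.1114 × 5 = 15.557 mm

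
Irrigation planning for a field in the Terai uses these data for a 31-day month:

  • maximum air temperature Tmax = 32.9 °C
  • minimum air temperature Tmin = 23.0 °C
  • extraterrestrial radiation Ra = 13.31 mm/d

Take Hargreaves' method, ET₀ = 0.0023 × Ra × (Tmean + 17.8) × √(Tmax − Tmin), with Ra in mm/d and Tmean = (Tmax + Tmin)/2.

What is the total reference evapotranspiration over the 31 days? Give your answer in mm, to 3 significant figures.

137 mm

Tmean = (32.9 + 23.0)/2 = 27.95 °C
ET₀ = 0.0023 × 13.31 × (27.95 + 17.8) × √9.9 = 0.0023 × 13.31 × 45.75 × 3.1464 = 4.4067 mm/d
Over 31 days: 4.4067 × 31 = 136.608 mm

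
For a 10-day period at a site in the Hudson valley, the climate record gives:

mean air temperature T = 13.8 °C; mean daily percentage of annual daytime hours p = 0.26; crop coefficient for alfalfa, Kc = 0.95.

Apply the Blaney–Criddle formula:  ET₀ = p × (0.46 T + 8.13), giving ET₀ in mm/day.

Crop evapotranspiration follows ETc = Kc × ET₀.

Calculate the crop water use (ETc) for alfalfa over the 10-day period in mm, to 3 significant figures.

ET₀ = 0.26 × (0.46 × 13.8 + 8.13) = 0.26 × 14.478 = 3.7643 mm/d
ETc = Kc × ET₀ = 0.95 × 3.7643 = 3.5761 mm/d
Over 10 days: 3.5761 × 10 = 35.761 mm

35.8 mm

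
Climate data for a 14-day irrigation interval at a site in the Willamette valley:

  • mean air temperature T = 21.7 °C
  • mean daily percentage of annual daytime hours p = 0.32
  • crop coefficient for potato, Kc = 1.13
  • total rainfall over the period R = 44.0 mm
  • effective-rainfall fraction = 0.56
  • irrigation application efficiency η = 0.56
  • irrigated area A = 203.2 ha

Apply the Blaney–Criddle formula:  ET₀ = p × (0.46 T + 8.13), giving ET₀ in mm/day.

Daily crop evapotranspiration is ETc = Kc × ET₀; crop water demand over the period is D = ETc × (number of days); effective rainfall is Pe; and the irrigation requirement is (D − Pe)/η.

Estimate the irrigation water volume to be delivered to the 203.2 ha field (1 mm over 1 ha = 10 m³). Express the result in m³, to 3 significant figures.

243000 m³

ET₀ = 0.32 × (0.46 × 21.7 + 8.13) = 0.32 × 18.112 = 5.7958 mm/d
ETc = Kc × ET₀ = 1.13 × 5.7958 = 6.5493 mm/d
Crop demand D = ETc × 14 d = 6.5493 × 14 = 91.690 mm
Pe = 0.56 × 44.0 = 24.640 mm
D − Pe = 91.690 − 24.640 = 67.050 mm
Gross irrigation = 67.050 / 0.56 = 119.732 mm
Volume = 119.732 mm × 203.2 ha × 10 = 243295.4 m³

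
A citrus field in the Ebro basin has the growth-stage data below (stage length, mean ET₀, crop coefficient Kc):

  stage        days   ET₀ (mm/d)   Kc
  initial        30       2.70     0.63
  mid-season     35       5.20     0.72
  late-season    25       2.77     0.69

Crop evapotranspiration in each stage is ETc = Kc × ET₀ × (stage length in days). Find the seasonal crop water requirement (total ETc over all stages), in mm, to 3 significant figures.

initial: 0.63 × 2.70 × 30 = 51.03 mm
mid-season: 0.72 × 5.20 × 35 = 131.04 mm
late-season: 0.69 × 2.77 × 25 = 47.78 mm
Seasonal total = 229.85 mm

230 mm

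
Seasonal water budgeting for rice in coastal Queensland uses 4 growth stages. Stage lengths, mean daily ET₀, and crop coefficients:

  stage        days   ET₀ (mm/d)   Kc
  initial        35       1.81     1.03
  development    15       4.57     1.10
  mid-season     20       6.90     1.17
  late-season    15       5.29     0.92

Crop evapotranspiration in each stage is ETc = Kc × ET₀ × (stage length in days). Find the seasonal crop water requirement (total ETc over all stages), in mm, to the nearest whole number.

initial: 1.03 × 1.81 × 35 = 65.25 mm
development: 1.10 × 4.57 × 15 = 75.41 mm
mid-season: 1.17 × 6.90 × 20 = 161.46 mm
late-season: 0.92 × 5.29 × 15 = 73.00 mm
Seasonal total = 375.12 mm

375 mm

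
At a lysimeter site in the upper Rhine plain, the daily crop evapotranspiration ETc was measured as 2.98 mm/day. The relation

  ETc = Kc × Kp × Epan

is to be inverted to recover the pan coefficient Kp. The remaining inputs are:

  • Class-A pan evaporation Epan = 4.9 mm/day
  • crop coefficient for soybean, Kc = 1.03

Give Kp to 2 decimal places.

0.59

ETc = Kc × Kp × Epan  ⇒  Kp = ETc / (Kc × Epan)
Kp = 2.98 / (1.03 × 4.9) = 2.98 / 5.047 = 0.5904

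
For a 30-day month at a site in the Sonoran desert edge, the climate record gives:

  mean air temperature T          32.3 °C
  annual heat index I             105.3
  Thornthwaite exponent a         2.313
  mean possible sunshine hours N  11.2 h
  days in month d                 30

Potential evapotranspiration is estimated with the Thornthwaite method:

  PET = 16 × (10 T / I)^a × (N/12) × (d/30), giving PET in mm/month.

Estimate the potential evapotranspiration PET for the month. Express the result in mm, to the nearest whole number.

200 mm

10T/I = 10 × 32.3 / 105.3 = 3.0674
(10T/I)^a = 3.0674^2.313 = 13.3629
Uncorrected PET = 16 × 13.3629 = 213.806 mm
Correction = (N/12)(d/30) = (11.2/12)(30/30) = 0.9333
PET = 213.806 × 0.9333 = 199.545 mm/month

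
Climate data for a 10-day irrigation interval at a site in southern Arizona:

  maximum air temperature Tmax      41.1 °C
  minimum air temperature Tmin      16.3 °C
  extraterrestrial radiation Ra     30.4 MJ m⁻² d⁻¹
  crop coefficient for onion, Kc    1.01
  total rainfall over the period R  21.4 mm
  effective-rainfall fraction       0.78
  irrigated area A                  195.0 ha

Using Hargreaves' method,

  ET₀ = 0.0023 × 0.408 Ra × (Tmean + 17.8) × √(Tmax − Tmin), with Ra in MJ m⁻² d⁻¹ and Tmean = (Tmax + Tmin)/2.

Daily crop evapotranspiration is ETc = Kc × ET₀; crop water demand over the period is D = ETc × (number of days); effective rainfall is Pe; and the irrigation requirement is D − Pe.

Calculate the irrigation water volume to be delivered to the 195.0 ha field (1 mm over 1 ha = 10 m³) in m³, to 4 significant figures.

Tmean = (41.1 + 16.3)/2 = 28.70 °C
0.408 Ra = 0.408 × 30.4 = 12.4032 mm/d equivalent
ET₀ = 0.0023 × 12.4032 × (28.70 + 17.8) × √24.8 = 0.0023 × 12.4032 × 46.50 × 4.9800 = 6.6061 mm/d
ETc = Kc × ET₀ = 1.01 × 6.6061 = 6.6722 mm/d
Crop demand D = ETc × 10 d = 6.6722 × 10 = 66.722 mm
Pe = 0.78 × 21.4 = 16.692 mm
D − Pe = 66.722 − 16.692 = 50.030 mm
Volume = 50.030 mm × 195.0 ha × 10 = 97558.5 m³

97560 m³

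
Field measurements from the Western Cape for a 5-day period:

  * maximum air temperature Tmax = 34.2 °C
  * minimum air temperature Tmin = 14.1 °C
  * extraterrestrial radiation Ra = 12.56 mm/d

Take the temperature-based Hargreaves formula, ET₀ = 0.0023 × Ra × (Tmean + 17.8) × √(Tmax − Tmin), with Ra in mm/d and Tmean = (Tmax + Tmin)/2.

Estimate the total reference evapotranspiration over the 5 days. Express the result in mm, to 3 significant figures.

27.2 mm

Tmean = (34.2 + 14.1)/2 = 24.15 °C
ET₀ = 0.0023 × 12.56 × (24.15 + 17.8) × √20.1 = 0.0023 × 12.56 × 41.95 × 4.4833 = 5.4331 mm/d
Over 5 days: 5.4331 × 5 = 27.166 mm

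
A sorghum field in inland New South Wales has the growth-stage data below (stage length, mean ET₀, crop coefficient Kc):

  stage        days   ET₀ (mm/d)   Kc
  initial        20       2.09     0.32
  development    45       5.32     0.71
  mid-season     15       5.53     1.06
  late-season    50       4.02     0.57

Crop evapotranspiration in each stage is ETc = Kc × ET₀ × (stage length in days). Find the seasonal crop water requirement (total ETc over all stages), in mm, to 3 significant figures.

initial: 0.32 × 2.09 × 20 = 13.38 mm
development: 0.71 × 5.32 × 45 = 169.97 mm
mid-season: 1.06 × 5.53 × 15 = 87.93 mm
late-season: 0.57 × 4.02 × 50 = 114.57 mm
Seasonal total = 385.85 mm

386 mm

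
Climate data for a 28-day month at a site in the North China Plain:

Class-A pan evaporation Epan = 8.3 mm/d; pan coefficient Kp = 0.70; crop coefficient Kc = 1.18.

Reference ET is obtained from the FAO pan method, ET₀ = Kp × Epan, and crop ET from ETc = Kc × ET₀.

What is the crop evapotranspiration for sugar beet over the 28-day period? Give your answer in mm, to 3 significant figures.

ET₀ = 0.70 × 8.3 = 5.8100 mm/d
ETc = Kc × ET₀ = 1.18 × 5.8100 = 6.8558 mm/d
Over 28 days: 6.8558 × 28 = 191.962 mm

192 mm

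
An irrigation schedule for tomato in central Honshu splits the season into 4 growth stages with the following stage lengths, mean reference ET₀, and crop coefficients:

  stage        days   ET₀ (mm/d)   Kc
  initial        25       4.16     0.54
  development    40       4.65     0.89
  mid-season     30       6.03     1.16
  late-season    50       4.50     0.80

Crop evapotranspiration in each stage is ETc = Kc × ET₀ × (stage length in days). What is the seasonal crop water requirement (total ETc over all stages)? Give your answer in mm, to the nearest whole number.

initial: 0.54 × 4.16 × 25 = 56.16 mm
development: 0.89 × 4.65 × 40 = 165.54 mm
mid-season: 1.16 × 6.03 × 30 = 209.84 mm
late-season: 0.80 × 4.50 × 50 = 180.00 mm
Seasonal total = 611.54 mm

612 mm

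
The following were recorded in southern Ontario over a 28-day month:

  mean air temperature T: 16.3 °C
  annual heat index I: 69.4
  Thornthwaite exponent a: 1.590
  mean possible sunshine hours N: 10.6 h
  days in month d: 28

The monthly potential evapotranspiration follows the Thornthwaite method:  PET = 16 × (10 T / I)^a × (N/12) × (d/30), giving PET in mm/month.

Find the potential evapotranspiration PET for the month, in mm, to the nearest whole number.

10T/I = 10 × 16.3 / 69.4 = 2.3487
(10T/I)^a = 2.3487^1.590 = 3.8870
Uncorrected PET = 16 × 3.8870 = 62.192 mm
Correction = (N/12)(d/30) = (10.6/12)(28/30) = 0.8244
PET = 62.192 × 0.8244 = 51.271 mm/month

51 mm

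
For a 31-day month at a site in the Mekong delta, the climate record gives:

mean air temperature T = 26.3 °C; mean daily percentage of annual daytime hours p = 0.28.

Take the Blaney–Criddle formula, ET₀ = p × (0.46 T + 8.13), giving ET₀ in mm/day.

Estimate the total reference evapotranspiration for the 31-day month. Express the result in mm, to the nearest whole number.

176 mm

ET₀ = 0.28 × (0.46 × 26.3 + 8.13) = 0.28 × 20.228 = 5.6638 mm/d
Monthly total = 5.6638 × 31 = 175.578 mm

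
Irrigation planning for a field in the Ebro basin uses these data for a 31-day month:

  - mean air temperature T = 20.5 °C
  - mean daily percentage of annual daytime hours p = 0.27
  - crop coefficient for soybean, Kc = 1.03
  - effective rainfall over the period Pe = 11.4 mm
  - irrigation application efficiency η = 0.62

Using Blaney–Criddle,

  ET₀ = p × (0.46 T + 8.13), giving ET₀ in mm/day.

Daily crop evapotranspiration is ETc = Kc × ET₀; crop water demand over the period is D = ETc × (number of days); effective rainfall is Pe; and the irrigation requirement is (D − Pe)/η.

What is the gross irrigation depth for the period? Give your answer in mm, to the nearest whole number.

ET₀ = 0.27 × (0.46 × 20.5 + 8.13) = 0.27 × 17.560 = 4.7412 mm/d
ETc = Kc × ET₀ = 1.03 × 4.7412 = 4.8834 mm/d
Crop demand D = ETc × 31 d = 4.8834 × 31 = 151.385 mm
D − Pe = 151.385 − 11.4 = 139.985 mm
Gross irrigation = 139.985 / 0.62 = 225.782 mm

226 mm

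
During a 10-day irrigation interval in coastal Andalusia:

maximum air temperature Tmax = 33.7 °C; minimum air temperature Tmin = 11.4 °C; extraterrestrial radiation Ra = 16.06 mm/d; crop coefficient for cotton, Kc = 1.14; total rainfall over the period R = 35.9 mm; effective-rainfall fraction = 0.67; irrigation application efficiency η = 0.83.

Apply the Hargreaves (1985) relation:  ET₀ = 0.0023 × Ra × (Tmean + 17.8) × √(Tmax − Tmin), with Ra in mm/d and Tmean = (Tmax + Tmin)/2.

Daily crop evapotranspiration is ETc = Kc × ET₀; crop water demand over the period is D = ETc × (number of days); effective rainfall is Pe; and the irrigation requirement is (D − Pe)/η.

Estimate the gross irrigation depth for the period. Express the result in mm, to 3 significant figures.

Tmean = (33.7 + 11.4)/2 = 22.55 °C
ET₀ = 0.0023 × 16.06 × (22.55 + 17.8) × √22.3 = 0.0023 × 16.06 × 40.35 × 4.7223 = 7.0383 mm/d
ETc = Kc × ET₀ = 1.14 × 7.0383 = 8.0237 mm/d
Crop demand D = ETc × 10 d = 8.0237 × 10 = 80.237 mm
Pe = 0.67 × 35.9 = 24.053 mm
D − Pe = 80.237 − 24.053 = 56.184 mm
Gross irrigation = 56.184 / 0.83 = 67.692 mm

67.7 mm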